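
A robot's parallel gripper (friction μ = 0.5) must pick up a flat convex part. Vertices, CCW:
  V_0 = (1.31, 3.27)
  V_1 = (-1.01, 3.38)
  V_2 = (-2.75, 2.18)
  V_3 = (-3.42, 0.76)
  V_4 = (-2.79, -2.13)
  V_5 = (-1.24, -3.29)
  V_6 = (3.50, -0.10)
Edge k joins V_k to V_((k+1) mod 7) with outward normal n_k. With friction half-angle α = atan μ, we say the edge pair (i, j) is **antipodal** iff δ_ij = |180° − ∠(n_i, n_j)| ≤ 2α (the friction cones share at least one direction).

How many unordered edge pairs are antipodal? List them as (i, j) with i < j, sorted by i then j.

α = atan 0.5 = 26.57°;  2α = 53.13°
n_0 = (+0.0474, +0.9989)
n_1 = (-0.5677, +0.8232)
n_2 = (-0.9044, +0.4267)
n_3 = (-0.9771, -0.2130)
n_4 = (-0.5992, -0.8006)
n_5 = (+0.5583, -0.8296)
n_6 = (+0.8385, +0.5449)
  (0,1): δ = 142.69°  ·
  (0,2): δ = 112.54°  ·
  (0,3): δ = 74.99°  ·
  (0,4): δ = 34.10°  ✓
  (0,5): δ = 36.65°  ✓
  (0,6): δ = 125.73°  ·
  (1,2): δ = 149.85°  ·
  (1,3): δ = 112.29°  ·
  (1,4): δ = 71.40°  ·
  (1,5): δ = 0.65°  ✓
  (1,6): δ = 88.43°  ·
  (2,3): δ = 142.44°  ·
  (2,4): δ = 101.55°  ·
  (2,5): δ = 30.80°  ✓
  (2,6): δ = 58.28°  ·
  (3,4): δ = 139.11°  ·
  (3,5): δ = 68.36°  ·
  (3,6): δ = 20.72°  ✓
  (4,5): δ = 109.25°  ·
  (4,6): δ = 20.17°  ✓
  (5,6): δ = 90.92°  ·
antipodal pairs: 6

count = 6; pairs: (0,4), (0,5), (1,5), (2,5), (3,6), (4,6)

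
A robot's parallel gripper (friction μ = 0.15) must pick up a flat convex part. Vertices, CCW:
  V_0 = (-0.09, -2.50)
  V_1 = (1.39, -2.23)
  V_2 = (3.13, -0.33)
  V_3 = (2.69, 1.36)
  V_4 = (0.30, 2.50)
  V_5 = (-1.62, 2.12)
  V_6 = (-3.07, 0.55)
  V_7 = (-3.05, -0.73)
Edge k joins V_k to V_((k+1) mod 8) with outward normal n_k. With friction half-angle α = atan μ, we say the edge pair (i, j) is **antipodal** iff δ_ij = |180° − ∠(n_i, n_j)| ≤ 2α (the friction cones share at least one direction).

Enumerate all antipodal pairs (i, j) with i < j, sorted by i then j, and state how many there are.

α = atan 0.15 = 8.53°;  2α = 17.06°
n_0 = (+0.1795, -0.9838)
n_1 = (+0.7375, -0.6754)
n_2 = (+0.9677, +0.2520)
n_3 = (+0.4305, +0.9026)
n_4 = (-0.1942, +0.9810)
n_5 = (-0.7346, +0.6785)
n_6 = (-0.9999, -0.0156)
n_7 = (-0.5132, -0.8583)
  (0,1): δ = 142.82°  ·
  (0,2): δ = 85.75°  ·
  (0,3): δ = 35.84°  ·
  (0,4): δ = 0.86°  ✓
  (0,5): δ = 36.94°  ·
  (0,6): δ = 80.56°  ·
  (0,7): δ = 138.78°  ·
  (1,2): δ = 122.92°  ·
  (1,3): δ = 73.02°  ·
  (1,4): δ = 36.32°  ·
  (1,5): δ = 0.24°  ✓
  (1,6): δ = 43.38°  ·
  (1,7): δ = 101.60°  ·
  (2,3): δ = 130.09°  ·
  (2,4): δ = 93.40°  ·
  (2,5): δ = 57.32°  ·
  (2,6): δ = 13.70°  ✓
  (2,7): δ = 44.53°  ·
  (3,4): δ = 143.30°  ·
  (3,5): δ = 107.22°  ·
  (3,6): δ = 63.60°  ·
  (3,7): δ = 5.38°  ✓
  (4,5): δ = 143.92°  ·
  (4,6): δ = 100.30°  ·
  (4,7): δ = 42.07°  ·
  (5,6): δ = 136.38°  ·
  (5,7): δ = 78.15°  ·
  (6,7): δ = 121.77°  ·
antipodal pairs: 4

count = 4; pairs: (0,4), (1,5), (2,6), (3,7)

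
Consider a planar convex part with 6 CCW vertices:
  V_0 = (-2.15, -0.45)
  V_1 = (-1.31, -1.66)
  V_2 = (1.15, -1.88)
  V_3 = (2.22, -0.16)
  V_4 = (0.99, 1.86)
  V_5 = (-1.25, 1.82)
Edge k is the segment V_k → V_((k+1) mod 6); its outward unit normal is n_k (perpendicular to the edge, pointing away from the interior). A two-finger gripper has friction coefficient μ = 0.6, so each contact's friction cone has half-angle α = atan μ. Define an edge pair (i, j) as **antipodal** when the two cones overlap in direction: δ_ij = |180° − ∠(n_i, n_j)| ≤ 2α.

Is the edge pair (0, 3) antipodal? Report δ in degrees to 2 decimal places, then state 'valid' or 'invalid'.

δ = 3.43°, valid

α = atan 0.6 = 30.96°;  2α = 61.93°
edge 0: e_0 = (+0.84, -1.21);  n_0 = (-0.8215, -0.5703)
edge 3: e_3 = (-1.23, +2.02);  n_3 = (+0.8541, +0.5201)
∠(n_0, n_3) = 176.57°
δ = |180° − 176.57°| = 3.43°
3.43° ≤ 2α = 61.93°  →  valid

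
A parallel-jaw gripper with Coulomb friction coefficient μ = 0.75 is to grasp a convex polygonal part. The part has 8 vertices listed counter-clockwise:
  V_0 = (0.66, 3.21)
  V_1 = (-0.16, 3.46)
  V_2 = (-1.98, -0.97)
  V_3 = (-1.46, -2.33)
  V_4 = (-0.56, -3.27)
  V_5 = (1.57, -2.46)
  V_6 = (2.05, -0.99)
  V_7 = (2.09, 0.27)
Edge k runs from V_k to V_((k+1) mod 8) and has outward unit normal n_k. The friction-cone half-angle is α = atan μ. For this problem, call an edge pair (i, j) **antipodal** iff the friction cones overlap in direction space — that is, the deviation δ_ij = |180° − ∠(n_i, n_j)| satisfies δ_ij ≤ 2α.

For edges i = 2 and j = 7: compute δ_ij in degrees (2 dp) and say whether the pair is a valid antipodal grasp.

α = atan 0.75 = 36.87°;  2α = 73.74°
edge 2: e_2 = (+0.52, -1.36);  n_2 = (-0.9341, -0.3571)
edge 7: e_7 = (-1.43, +2.94);  n_7 = (+0.8993, +0.4374)
∠(n_2, n_7) = 174.99°
δ = |180° − 174.99°| = 5.01°
5.01° ≤ 2α = 73.74°  →  valid

δ = 5.01°, valid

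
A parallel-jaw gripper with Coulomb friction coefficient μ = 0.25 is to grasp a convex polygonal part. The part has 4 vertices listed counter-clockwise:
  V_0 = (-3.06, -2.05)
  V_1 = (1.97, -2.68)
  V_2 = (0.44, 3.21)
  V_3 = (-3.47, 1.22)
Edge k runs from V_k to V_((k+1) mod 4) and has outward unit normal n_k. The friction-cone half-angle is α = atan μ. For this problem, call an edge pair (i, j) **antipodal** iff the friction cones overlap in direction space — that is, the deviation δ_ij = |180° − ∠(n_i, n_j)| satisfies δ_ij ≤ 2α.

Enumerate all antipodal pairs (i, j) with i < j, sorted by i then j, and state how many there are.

count = 1; pairs: (1,3)

α = atan 0.25 = 14.04°;  2α = 28.07°
n_0 = (-0.1243, -0.9922)
n_1 = (+0.9679, +0.2514)
n_2 = (-0.4536, +0.8912)
n_3 = (-0.9922, -0.1244)
  (0,1): δ = 68.30°  ·
  (0,2): δ = 34.11°  ·
  (0,3): δ = 104.29°  ·
  (1,2): δ = 77.59°  ·
  (1,3): δ = 7.41°  ✓
  (2,3): δ = 109.83°  ·
antipodal pairs: 1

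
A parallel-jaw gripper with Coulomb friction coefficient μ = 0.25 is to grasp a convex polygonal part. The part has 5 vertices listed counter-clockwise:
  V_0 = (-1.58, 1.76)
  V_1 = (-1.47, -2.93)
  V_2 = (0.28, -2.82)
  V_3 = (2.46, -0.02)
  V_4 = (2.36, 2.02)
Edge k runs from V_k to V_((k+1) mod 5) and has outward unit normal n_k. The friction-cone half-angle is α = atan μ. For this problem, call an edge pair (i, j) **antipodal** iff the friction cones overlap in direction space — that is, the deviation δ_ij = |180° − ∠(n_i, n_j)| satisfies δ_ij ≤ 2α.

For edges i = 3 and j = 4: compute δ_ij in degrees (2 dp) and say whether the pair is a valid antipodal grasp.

δ = 89.03°, invalid

α = atan 0.25 = 14.04°;  2α = 28.07°
edge 3: e_3 = (-0.10, +2.04);  n_3 = (+0.9988, +0.0490)
edge 4: e_4 = (-3.94, -0.26);  n_4 = (-0.0658, +0.9978)
∠(n_3, n_4) = 90.97°
δ = |180° − 90.97°| = 89.03°
89.03° > 2α = 28.07°  →  invalid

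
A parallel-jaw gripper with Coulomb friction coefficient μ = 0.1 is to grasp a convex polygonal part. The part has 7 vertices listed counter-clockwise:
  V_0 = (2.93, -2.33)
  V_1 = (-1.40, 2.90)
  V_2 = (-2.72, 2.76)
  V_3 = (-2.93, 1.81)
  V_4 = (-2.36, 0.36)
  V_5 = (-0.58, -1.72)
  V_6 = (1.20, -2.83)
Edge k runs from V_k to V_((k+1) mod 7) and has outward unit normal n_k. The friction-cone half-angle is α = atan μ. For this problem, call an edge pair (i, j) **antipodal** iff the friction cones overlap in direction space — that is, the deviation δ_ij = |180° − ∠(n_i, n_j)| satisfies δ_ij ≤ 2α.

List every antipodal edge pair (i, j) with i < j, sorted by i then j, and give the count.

α = atan 0.1 = 5.71°;  2α = 11.42°
n_0 = (+0.7703, +0.6377)
n_1 = (-0.1055, +0.9944)
n_2 = (-0.9764, +0.2158)
n_3 = (-0.9307, -0.3659)
n_4 = (-0.7598, -0.6502)
n_5 = (-0.5291, -0.8485)
n_6 = (+0.2777, -0.9607)
  (0,1): δ = 123.57°  ·
  (0,2): δ = 52.09°  ·
  (0,3): δ = 18.16°  ·
  (0,4): δ = 0.93°  ✓
  (0,5): δ = 18.43°  ·
  (0,6): δ = 66.50°  ·
  (1,2): δ = 108.52°  ·
  (1,3): δ = 74.59°  ·
  (1,4): δ = 55.50°  ·
  (1,5): δ = 38.00°  ·
  (1,6): δ = 10.07°  ✓
  (2,3): δ = 146.08°  ·
  (2,4): δ = 126.98°  ·
  (2,5): δ = 109.48°  ·
  (2,6): δ = 61.41°  ·
  (3,4): δ = 160.90°  ·
  (3,5): δ = 143.41°  ·
  (3,6): δ = 95.34°  ·
  (4,5): δ = 162.50°  ·
  (4,6): δ = 114.44°  ·
  (5,6): δ = 131.93°  ·
antipodal pairs: 2

count = 2; pairs: (0,4), (1,6)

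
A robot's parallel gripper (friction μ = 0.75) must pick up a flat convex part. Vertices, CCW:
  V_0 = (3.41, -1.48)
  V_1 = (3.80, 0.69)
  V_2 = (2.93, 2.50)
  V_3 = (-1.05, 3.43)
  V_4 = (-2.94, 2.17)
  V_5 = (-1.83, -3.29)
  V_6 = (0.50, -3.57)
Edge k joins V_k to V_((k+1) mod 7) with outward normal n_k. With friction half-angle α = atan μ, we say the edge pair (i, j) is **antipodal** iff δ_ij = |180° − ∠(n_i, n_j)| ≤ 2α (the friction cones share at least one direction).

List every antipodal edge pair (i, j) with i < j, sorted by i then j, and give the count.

count = 10; pairs: (0,3), (0,4), (1,4), (1,5), (2,4), (2,5), (2,6), (3,5), (3,6), (4,6)

α = atan 0.75 = 36.87°;  2α = 73.74°
n_0 = (+0.9842, -0.1769)
n_1 = (+0.9013, +0.4332)
n_2 = (+0.2275, +0.9738)
n_3 = (-0.5547, +0.8321)
n_4 = (-0.9800, -0.1992)
n_5 = (-0.1193, -0.9929)
n_6 = (+0.5833, -0.8122)
  (0,1): δ = 144.14°  ·
  (0,2): δ = 92.96°  ·
  (0,3): δ = 46.12°  ✓
  (0,4): δ = 21.68°  ✓
  (0,5): δ = 93.34°  ·
  (0,6): δ = 135.88°  ·
  (1,2): δ = 128.82°  ·
  (1,3): δ = 81.98°  ·
  (1,4): δ = 14.18°  ✓
  (1,5): δ = 57.48°  ✓
  (1,6): δ = 100.01°  ·
  (2,3): δ = 133.16°  ·
  (2,4): δ = 65.36°  ✓
  (2,5): δ = 6.30°  ✓
  (2,6): δ = 48.84°  ✓
  (3,4): δ = 112.20°  ·
  (3,5): δ = 40.54°  ✓
  (3,6): δ = 2.00°  ✓
  (4,5): δ = 108.34°  ·
  (4,6): δ = 65.81°  ✓
  (5,6): δ = 137.46°  ·
antipodal pairs: 10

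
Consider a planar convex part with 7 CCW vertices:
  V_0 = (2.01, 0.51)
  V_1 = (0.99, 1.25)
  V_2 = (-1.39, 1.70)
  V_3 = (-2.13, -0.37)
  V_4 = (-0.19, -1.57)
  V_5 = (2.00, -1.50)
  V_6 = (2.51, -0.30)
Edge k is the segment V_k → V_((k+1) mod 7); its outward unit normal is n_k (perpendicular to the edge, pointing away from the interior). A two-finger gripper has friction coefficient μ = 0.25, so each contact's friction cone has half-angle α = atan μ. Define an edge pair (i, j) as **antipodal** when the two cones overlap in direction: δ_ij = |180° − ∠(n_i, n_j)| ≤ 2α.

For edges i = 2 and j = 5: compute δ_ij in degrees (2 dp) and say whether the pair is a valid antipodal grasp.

α = atan 0.25 = 14.04°;  2α = 28.07°
edge 2: e_2 = (-0.74, -2.07);  n_2 = (-0.9416, +0.3366)
edge 5: e_5 = (+0.51, +1.20);  n_5 = (+0.9203, -0.3911)
∠(n_2, n_5) = 176.65°
δ = |180° − 176.65°| = 3.35°
3.35° ≤ 2α = 28.07°  →  valid

δ = 3.35°, valid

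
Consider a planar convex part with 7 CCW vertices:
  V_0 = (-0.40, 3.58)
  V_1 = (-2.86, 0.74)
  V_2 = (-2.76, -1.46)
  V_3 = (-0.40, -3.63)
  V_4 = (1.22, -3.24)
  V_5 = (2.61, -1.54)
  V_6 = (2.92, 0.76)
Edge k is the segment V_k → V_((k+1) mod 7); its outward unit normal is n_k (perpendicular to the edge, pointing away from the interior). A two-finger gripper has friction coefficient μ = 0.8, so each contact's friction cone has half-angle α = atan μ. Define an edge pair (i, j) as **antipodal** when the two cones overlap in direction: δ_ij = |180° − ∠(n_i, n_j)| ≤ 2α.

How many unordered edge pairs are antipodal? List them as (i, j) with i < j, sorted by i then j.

α = atan 0.8 = 38.66°;  2α = 77.32°
n_0 = (-0.7559, +0.6547)
n_1 = (-0.9990, -0.0454)
n_2 = (-0.6769, -0.7361)
n_3 = (+0.2341, -0.9722)
n_4 = (+0.7742, -0.6330)
n_5 = (+0.9910, -0.1336)
n_6 = (+0.6474, +0.7622)
  (0,1): δ = 136.50°  ·
  (0,2): δ = 91.70°  ·
  (0,3): δ = 35.57°  ✓
  (0,4): δ = 1.63°  ✓
  (0,5): δ = 33.22°  ✓
  (0,6): δ = 90.55°  ·
  (1,2): δ = 135.20°  ·
  (1,3): δ = 79.07°  ·
  (1,4): δ = 41.87°  ✓
  (1,5): δ = 10.28°  ✓
  (1,6): δ = 47.05°  ✓
  (2,3): δ = 123.87°  ·
  (2,4): δ = 86.67°  ·
  (2,5): δ = 55.08°  ✓
  (2,6): δ = 2.25°  ✓
  (3,4): δ = 142.81°  ·
  (3,5): δ = 111.21°  ·
  (3,6): δ = 53.88°  ✓
  (4,5): δ = 148.41°  ·
  (4,6): δ = 91.07°  ·
  (5,6): δ = 122.67°  ·
antipodal pairs: 9

count = 9; pairs: (0,3), (0,4), (0,5), (1,4), (1,5), (1,6), (2,5), (2,6), (3,6)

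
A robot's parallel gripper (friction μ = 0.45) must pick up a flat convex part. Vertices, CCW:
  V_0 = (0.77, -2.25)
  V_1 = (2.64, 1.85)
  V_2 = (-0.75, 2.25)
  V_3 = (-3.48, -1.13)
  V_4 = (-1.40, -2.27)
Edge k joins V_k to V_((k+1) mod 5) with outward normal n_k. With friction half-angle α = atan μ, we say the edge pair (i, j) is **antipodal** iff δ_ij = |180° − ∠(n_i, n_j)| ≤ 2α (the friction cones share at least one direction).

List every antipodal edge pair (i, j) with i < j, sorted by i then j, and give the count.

count = 3; pairs: (0,2), (1,3), (1,4)

α = atan 0.45 = 24.23°;  2α = 48.46°
n_0 = (+0.9098, -0.4150)
n_1 = (+0.1172, +0.9931)
n_2 = (-0.7779, +0.6283)
n_3 = (-0.4806, -0.8769)
n_4 = (+0.0092, -1.0000)
  (0,1): δ = 72.21°  ·
  (0,2): δ = 14.41°  ✓
  (0,3): δ = 85.79°  ·
  (0,4): δ = 115.05°  ·
  (1,2): δ = 122.20°  ·
  (1,3): δ = 22.00°  ✓
  (1,4): δ = 7.26°  ✓
  (2,3): δ = 79.80°  ·
  (2,4): δ = 50.54°  ·
  (3,4): δ = 150.75°  ·
antipodal pairs: 3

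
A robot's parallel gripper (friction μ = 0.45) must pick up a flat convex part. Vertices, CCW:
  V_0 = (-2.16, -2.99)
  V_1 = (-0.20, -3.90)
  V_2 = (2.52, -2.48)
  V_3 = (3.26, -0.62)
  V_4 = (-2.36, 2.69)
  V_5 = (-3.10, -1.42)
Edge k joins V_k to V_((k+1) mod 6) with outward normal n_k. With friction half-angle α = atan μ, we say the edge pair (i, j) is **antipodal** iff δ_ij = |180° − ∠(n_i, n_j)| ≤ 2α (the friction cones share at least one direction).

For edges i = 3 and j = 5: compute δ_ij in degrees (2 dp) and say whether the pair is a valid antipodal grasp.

α = atan 0.45 = 24.23°;  2α = 48.46°
edge 3: e_3 = (-5.62, +3.31);  n_3 = (+0.5075, +0.8617)
edge 5: e_5 = (+0.94, -1.57);  n_5 = (-0.8580, -0.5137)
∠(n_3, n_5) = 151.41°
δ = |180° − 151.41°| = 28.59°
28.59° ≤ 2α = 48.46°  →  valid

δ = 28.59°, valid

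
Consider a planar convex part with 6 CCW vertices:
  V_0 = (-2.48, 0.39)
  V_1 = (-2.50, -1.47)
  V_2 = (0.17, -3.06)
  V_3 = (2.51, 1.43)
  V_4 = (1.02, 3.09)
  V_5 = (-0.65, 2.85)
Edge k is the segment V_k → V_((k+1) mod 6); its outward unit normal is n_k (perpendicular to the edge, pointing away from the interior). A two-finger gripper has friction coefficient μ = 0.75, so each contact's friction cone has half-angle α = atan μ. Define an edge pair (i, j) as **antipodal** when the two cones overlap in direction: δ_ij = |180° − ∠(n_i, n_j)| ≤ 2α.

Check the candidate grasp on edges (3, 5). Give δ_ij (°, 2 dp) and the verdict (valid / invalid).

α = atan 0.75 = 36.87°;  2α = 73.74°
edge 3: e_3 = (-1.49, +1.66);  n_3 = (+0.7442, +0.6680)
edge 5: e_5 = (-1.83, -2.46);  n_5 = (-0.8023, +0.5969)
∠(n_3, n_5) = 101.44°
δ = |180° − 101.44°| = 78.56°
78.56° > 2α = 73.74°  →  invalid

δ = 78.56°, invalid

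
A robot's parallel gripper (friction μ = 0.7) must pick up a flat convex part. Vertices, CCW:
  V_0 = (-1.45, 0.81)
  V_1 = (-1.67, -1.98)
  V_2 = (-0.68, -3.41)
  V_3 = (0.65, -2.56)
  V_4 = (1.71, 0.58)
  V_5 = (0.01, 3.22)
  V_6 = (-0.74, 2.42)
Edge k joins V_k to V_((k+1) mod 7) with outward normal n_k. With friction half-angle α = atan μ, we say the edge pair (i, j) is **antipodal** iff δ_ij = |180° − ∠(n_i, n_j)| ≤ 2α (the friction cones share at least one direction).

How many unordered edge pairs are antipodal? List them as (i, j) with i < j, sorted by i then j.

count = 10; pairs: (0,2), (0,3), (0,4), (1,3), (1,4), (2,5), (2,6), (3,5), (3,6), (4,6)

α = atan 0.7 = 34.99°;  2α = 69.98°
n_0 = (-0.9969, +0.0786)
n_1 = (-0.8222, -0.5692)
n_2 = (+0.5385, -0.8426)
n_3 = (+0.9475, -0.3198)
n_4 = (+0.8408, +0.5414)
n_5 = (-0.7295, +0.6839)
n_6 = (-0.9150, +0.4035)
  (0,1): δ = 140.80°  ·
  (0,2): δ = 52.91°  ✓
  (0,3): δ = 14.15°  ✓
  (0,4): δ = 37.29°  ✓
  (0,5): δ = 141.36°  ·
  (0,6): δ = 160.71°  ·
  (1,2): δ = 92.11°  ·
  (1,3): δ = 53.35°  ✓
  (1,4): δ = 1.92°  ✓
  (1,5): δ = 102.15°  ·
  (1,6): δ = 121.51°  ·
  (2,3): δ = 141.24°  ·
  (2,4): δ = 89.80°  ·
  (2,5): δ = 14.27°  ✓
  (2,6): δ = 33.62°  ✓
  (3,4): δ = 128.57°  ·
  (3,5): δ = 24.50°  ✓
  (3,6): δ = 5.14°  ✓
  (4,5): δ = 75.93°  ·
  (4,6): δ = 56.58°  ✓
  (5,6): δ = 160.64°  ·
antipodal pairs: 10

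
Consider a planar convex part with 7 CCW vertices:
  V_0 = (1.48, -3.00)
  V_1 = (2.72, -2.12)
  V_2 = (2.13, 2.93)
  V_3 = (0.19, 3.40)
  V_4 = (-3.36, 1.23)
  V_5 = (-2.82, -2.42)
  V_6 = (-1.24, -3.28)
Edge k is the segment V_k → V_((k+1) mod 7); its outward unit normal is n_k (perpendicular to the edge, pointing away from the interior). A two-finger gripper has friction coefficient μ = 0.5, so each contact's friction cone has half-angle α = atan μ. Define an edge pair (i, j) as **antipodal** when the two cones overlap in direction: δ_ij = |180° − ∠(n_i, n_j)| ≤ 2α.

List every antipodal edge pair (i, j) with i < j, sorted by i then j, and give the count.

count = 6; pairs: (0,2), (0,3), (1,4), (2,5), (2,6), (3,6)

α = atan 0.5 = 26.57°;  2α = 53.13°
n_0 = (+0.5787, -0.8155)
n_1 = (+0.9932, +0.1160)
n_2 = (+0.2355, +0.9719)
n_3 = (-0.5215, +0.8532)
n_4 = (-0.9892, -0.1464)
n_5 = (-0.4781, -0.8783)
n_6 = (+0.1024, -0.9947)
  (0,1): δ = 118.70°  ·
  (0,2): δ = 48.98°  ✓
  (0,3): δ = 3.93°  ✓
  (0,4): δ = 63.05°  ·
  (0,5): δ = 116.08°  ·
  (0,6): δ = 150.51°  ·
  (1,2): δ = 110.28°  ·
  (1,3): δ = 65.23°  ·
  (1,4): δ = 1.75°  ✓
  (1,5): δ = 54.78°  ·
  (1,6): δ = 89.21°  ·
  (2,3): δ = 134.95°  ·
  (2,4): δ = 67.97°  ·
  (2,5): δ = 14.94°  ✓
  (2,6): δ = 19.50°  ✓
  (3,4): δ = 113.02°  ·
  (3,5): δ = 60.00°  ·
  (3,6): δ = 25.56°  ✓
  (4,5): δ = 126.98°  ·
  (4,6): δ = 92.54°  ·
  (5,6): δ = 145.56°  ·
antipodal pairs: 6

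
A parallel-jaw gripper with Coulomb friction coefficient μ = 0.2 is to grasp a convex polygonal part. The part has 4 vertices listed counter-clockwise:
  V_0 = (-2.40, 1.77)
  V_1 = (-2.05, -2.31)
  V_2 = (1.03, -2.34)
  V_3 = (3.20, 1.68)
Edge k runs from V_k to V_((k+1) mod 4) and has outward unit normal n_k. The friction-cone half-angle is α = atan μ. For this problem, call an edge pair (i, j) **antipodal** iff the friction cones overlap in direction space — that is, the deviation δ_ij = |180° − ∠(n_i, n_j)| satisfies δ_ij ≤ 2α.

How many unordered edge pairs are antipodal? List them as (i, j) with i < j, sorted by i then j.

α = atan 0.2 = 11.31°;  2α = 22.62°
n_0 = (-0.9963, -0.0855)
n_1 = (-0.0097, -1.0000)
n_2 = (+0.8800, -0.4750)
n_3 = (+0.0161, +0.9999)
  (0,1): δ = 95.46°  ·
  (0,2): δ = 33.26°  ·
  (0,3): δ = 84.18°  ·
  (1,2): δ = 117.80°  ·
  (1,3): δ = 0.36°  ✓
  (2,3): δ = 62.56°  ·
antipodal pairs: 1

count = 1; pairs: (1,3)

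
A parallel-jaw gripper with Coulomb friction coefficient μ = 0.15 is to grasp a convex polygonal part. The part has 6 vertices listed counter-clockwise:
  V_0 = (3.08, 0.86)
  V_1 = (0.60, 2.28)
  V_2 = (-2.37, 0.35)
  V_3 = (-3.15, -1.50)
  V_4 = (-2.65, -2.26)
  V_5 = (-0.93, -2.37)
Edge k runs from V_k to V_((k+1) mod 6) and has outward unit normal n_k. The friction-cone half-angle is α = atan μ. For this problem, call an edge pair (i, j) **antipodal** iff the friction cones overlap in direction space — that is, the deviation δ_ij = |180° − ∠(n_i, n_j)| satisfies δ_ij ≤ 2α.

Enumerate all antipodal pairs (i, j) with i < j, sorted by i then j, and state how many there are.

α = atan 0.15 = 8.53°;  2α = 17.06°
n_0 = (+0.4969, +0.8678)
n_1 = (-0.5449, +0.8385)
n_2 = (-0.9214, +0.3885)
n_3 = (-0.8354, -0.5496)
n_4 = (-0.0638, -0.9980)
n_5 = (+0.6273, -0.7788)
  (0,1): δ = 117.19°  ·
  (0,2): δ = 83.07°  ·
  (0,3): δ = 26.86°  ·
  (0,4): δ = 26.14°  ·
  (0,5): δ = 68.65°  ·
  (1,2): δ = 145.88°  ·
  (1,3): δ = 89.68°  ·
  (1,4): δ = 36.68°  ·
  (1,5): δ = 5.83°  ✓
  (2,3): δ = 123.80°  ·
  (2,4): δ = 70.80°  ·
  (2,5): δ = 28.29°  ·
  (3,4): δ = 127.00°  ·
  (3,5): δ = 84.49°  ·
  (4,5): δ = 137.49°  ·
antipodal pairs: 1

count = 1; pairs: (1,5)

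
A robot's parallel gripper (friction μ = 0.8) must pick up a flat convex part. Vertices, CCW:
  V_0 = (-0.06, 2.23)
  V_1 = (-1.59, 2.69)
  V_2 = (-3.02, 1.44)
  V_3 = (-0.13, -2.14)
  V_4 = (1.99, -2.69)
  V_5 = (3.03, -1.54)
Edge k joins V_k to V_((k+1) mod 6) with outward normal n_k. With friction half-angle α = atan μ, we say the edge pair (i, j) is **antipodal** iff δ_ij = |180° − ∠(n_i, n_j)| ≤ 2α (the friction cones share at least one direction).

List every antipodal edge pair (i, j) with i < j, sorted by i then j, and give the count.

count = 7; pairs: (0,2), (0,3), (0,4), (1,3), (1,4), (2,5), (3,5)

α = atan 0.8 = 38.66°;  2α = 77.32°
n_0 = (+0.2879, +0.9577)
n_1 = (-0.6581, +0.7529)
n_2 = (-0.7781, -0.6281)
n_3 = (-0.2511, -0.9680)
n_4 = (+0.7417, -0.6707)
n_5 = (+0.7734, +0.6339)
  (0,1): δ = 122.11°  ·
  (0,2): δ = 34.35°  ✓
  (0,3): δ = 2.19°  ✓
  (0,4): δ = 64.61°  ✓
  (0,5): δ = 146.07°  ·
  (1,2): δ = 92.24°  ·
  (1,3): δ = 55.70°  ✓
  (1,4): δ = 6.72°  ✓
  (1,5): δ = 88.18°  ·
  (2,3): δ = 143.46°  ·
  (2,4): δ = 81.04°  ·
  (2,5): δ = 0.43°  ✓
  (3,4): δ = 117.58°  ·
  (3,5): δ = 36.12°  ✓
  (4,5): δ = 98.54°  ·
antipodal pairs: 7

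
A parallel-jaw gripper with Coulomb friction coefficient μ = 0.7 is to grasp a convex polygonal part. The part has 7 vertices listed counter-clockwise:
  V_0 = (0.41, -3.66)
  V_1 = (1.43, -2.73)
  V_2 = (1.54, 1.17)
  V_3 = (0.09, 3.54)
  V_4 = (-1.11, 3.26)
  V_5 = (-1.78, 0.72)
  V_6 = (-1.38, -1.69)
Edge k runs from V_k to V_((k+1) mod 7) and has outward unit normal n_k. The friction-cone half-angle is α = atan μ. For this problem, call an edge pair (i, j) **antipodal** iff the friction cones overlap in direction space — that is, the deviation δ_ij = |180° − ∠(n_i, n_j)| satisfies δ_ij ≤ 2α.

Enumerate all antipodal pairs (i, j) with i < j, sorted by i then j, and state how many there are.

count = 10; pairs: (0,3), (0,4), (0,5), (1,4), (1,5), (1,6), (2,4), (2,5), (2,6), (3,6)

α = atan 0.7 = 34.99°;  2α = 69.98°
n_0 = (+0.6738, -0.7390)
n_1 = (+0.9996, -0.0282)
n_2 = (+0.8530, +0.5219)
n_3 = (-0.2272, +0.9738)
n_4 = (-0.9669, +0.2551)
n_5 = (-0.9865, -0.1637)
n_6 = (-0.7401, -0.6725)
  (0,1): δ = 133.97°  ·
  (0,2): δ = 100.90°  ·
  (0,3): δ = 29.22°  ✓
  (0,4): δ = 32.87°  ✓
  (0,5): δ = 57.07°  ✓
  (0,6): δ = 89.90°  ·
  (1,2): δ = 146.93°  ·
  (1,3): δ = 75.25°  ·
  (1,4): δ = 13.16°  ✓
  (1,5): δ = 11.04°  ✓
  (1,6): δ = 43.87°  ✓
  (2,3): δ = 108.32°  ·
  (2,4): δ = 46.24°  ✓
  (2,5): δ = 22.04°  ✓
  (2,6): δ = 10.80°  ✓
  (3,4): δ = 117.91°  ·
  (3,5): δ = 93.71°  ·
  (3,6): δ = 60.87°  ✓
  (4,5): δ = 155.80°  ·
  (4,6): δ = 122.96°  ·
  (5,6): δ = 147.16°  ·
antipodal pairs: 10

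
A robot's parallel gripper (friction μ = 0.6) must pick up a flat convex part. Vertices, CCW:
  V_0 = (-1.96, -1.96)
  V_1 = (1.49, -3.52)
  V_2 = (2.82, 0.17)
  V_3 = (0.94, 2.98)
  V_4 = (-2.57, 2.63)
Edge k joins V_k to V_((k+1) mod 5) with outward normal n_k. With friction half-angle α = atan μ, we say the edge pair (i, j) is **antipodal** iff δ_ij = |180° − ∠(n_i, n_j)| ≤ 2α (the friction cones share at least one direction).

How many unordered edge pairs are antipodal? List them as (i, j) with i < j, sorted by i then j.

α = atan 0.6 = 30.96°;  2α = 61.93°
n_0 = (-0.4120, -0.9112)
n_1 = (+0.9408, -0.3391)
n_2 = (+0.8311, +0.5561)
n_3 = (-0.0992, +0.9951)
n_4 = (-0.9913, -0.1317)
  (0,1): δ = 85.49°  ·
  (0,2): δ = 31.88°  ✓
  (0,3): δ = 30.03°  ✓
  (0,4): δ = 121.90°  ·
  (1,2): δ = 126.40°  ·
  (1,3): δ = 64.48°  ·
  (1,4): δ = 27.39°  ✓
  (2,3): δ = 118.09°  ·
  (2,4): δ = 26.21°  ✓
  (3,4): δ = 88.12°  ·
antipodal pairs: 4

count = 4; pairs: (0,2), (0,3), (1,4), (2,4)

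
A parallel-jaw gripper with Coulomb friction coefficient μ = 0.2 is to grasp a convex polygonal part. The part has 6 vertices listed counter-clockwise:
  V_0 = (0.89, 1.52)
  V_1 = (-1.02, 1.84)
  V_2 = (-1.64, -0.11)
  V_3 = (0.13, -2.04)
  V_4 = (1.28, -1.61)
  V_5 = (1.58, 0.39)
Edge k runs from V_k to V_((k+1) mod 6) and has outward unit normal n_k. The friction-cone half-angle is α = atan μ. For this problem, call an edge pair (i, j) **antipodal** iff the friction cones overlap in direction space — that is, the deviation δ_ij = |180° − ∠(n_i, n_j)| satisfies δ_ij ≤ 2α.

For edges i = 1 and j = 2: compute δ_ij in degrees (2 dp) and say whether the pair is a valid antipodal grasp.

α = atan 0.2 = 11.31°;  2α = 22.62°
edge 1: e_1 = (-0.62, -1.95);  n_1 = (-0.9530, +0.3030)
edge 2: e_2 = (+1.77, -1.93);  n_2 = (-0.7370, -0.6759)
∠(n_1, n_2) = 60.16°
δ = |180° − 60.16°| = 119.84°
119.84° > 2α = 22.62°  →  invalid

δ = 119.84°, invalid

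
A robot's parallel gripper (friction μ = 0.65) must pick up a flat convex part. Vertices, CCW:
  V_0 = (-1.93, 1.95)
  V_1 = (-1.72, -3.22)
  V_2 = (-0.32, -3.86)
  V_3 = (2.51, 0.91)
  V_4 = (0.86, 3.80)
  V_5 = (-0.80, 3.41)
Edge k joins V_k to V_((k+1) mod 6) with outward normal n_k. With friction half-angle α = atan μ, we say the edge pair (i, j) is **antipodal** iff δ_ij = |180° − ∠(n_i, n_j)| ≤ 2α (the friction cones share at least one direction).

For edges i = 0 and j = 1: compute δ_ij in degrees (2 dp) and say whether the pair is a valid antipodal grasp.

δ = 116.89°, invalid

α = atan 0.65 = 33.02°;  2α = 66.05°
edge 0: e_0 = (+0.21, -5.17);  n_0 = (-0.9992, -0.0406)
edge 1: e_1 = (+1.40, -0.64);  n_1 = (-0.4158, -0.9095)
∠(n_0, n_1) = 63.11°
δ = |180° − 63.11°| = 116.89°
116.89° > 2α = 66.05°  →  invalid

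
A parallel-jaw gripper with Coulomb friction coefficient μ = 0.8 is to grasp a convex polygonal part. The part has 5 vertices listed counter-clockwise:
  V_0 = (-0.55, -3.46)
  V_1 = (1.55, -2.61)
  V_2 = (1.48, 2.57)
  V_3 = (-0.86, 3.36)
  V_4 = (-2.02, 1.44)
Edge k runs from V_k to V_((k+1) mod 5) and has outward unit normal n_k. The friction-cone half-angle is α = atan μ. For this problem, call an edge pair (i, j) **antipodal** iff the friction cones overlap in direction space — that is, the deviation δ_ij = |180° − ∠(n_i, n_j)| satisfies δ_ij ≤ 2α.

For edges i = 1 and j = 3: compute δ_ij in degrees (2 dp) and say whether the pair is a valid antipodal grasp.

δ = 31.91°, valid

α = atan 0.8 = 38.66°;  2α = 77.32°
edge 1: e_1 = (-0.07, +5.18);  n_1 = (+0.9999, +0.0135)
edge 3: e_3 = (-1.16, -1.92);  n_3 = (-0.8559, +0.5171)
∠(n_1, n_3) = 148.09°
δ = |180° − 148.09°| = 31.91°
31.91° ≤ 2α = 77.32°  →  valid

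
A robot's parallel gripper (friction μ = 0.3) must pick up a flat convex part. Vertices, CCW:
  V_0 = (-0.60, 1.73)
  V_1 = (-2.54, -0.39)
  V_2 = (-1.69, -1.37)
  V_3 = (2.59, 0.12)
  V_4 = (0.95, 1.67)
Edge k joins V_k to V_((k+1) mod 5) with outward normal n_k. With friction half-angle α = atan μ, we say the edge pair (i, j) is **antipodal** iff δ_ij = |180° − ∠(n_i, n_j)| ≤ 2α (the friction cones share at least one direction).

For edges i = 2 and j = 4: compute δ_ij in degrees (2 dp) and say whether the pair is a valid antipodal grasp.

α = atan 0.3 = 16.70°;  2α = 33.40°
edge 2: e_2 = (+4.28, +1.49);  n_2 = (+0.3288, -0.9444)
edge 4: e_4 = (-1.55, +0.06);  n_4 = (+0.0387, +0.9993)
∠(n_2, n_4) = 158.59°
δ = |180° − 158.59°| = 21.41°
21.41° ≤ 2α = 33.40°  →  valid

δ = 21.41°, valid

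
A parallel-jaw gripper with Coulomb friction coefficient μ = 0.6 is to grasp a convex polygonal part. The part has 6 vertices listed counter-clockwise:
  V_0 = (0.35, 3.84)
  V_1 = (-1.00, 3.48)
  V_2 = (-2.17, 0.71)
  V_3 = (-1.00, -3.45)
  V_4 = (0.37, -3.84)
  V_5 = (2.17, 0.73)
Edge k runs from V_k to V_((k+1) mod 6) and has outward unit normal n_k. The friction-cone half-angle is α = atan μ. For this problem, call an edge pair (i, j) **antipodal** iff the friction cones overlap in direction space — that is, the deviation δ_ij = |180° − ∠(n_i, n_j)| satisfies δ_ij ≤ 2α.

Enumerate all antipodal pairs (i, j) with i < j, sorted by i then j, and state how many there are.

α = atan 0.6 = 30.96°;  2α = 61.93°
n_0 = (-0.2577, +0.9662)
n_1 = (-0.9212, +0.3891)
n_2 = (-0.9627, -0.2707)
n_3 = (-0.2738, -0.9618)
n_4 = (+0.9304, -0.3665)
n_5 = (+0.8631, +0.5051)
  (0,1): δ = 127.83°  ·
  (0,2): δ = 89.22°  ·
  (0,3): δ = 30.82°  ✓
  (0,4): δ = 53.57°  ✓
  (0,5): δ = 105.41°  ·
  (1,2): δ = 141.39°  ·
  (1,3): δ = 82.99°  ·
  (1,4): δ = 1.40°  ✓
  (1,5): δ = 53.23°  ✓
  (2,3): δ = 121.60°  ·
  (2,4): δ = 37.21°  ✓
  (2,5): δ = 14.63°  ✓
  (3,4): δ = 95.61°  ·
  (3,5): δ = 43.77°  ✓
  (4,5): δ = 128.17°  ·
antipodal pairs: 7

count = 7; pairs: (0,3), (0,4), (1,4), (1,5), (2,4), (2,5), (3,5)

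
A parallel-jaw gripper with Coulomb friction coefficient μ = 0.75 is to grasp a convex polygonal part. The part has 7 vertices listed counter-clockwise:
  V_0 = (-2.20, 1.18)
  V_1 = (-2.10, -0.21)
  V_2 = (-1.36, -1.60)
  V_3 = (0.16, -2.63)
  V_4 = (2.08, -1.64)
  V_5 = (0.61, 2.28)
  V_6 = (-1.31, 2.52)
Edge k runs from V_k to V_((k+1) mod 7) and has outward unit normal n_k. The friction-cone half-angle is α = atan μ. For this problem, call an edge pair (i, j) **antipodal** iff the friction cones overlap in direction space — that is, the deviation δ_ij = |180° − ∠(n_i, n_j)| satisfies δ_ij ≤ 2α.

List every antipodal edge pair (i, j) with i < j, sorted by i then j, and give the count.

count = 9; pairs: (0,3), (0,4), (1,4), (1,5), (2,4), (2,5), (3,5), (3,6), (4,6)

α = atan 0.75 = 36.87°;  2α = 73.74°
n_0 = (-0.9974, -0.0718)
n_1 = (-0.8827, -0.4699)
n_2 = (-0.5610, -0.8278)
n_3 = (+0.4583, -0.8888)
n_4 = (+0.9363, +0.3511)
n_5 = (+0.1240, +0.9923)
n_6 = (-0.8330, +0.5533)
  (0,1): δ = 156.09°  ·
  (0,2): δ = 128.24°  ·
  (0,3): δ = 66.84°  ✓
  (0,4): δ = 16.44°  ✓
  (0,5): δ = 78.76°  ·
  (0,6): δ = 142.29°  ·
  (1,2): δ = 152.15°  ·
  (1,3): δ = 90.75°  ·
  (1,4): δ = 7.47°  ✓
  (1,5): δ = 54.85°  ✓
  (1,6): δ = 118.38°  ·
  (2,3): δ = 118.60°  ·
  (2,4): δ = 35.32°  ✓
  (2,5): δ = 27.00°  ✓
  (2,6): δ = 90.53°  ·
  (3,4): δ = 96.72°  ·
  (3,5): δ = 34.40°  ✓
  (3,6): δ = 29.13°  ✓
  (4,5): δ = 117.68°  ·
  (4,6): δ = 54.15°  ✓
  (5,6): δ = 116.47°  ·
antipodal pairs: 9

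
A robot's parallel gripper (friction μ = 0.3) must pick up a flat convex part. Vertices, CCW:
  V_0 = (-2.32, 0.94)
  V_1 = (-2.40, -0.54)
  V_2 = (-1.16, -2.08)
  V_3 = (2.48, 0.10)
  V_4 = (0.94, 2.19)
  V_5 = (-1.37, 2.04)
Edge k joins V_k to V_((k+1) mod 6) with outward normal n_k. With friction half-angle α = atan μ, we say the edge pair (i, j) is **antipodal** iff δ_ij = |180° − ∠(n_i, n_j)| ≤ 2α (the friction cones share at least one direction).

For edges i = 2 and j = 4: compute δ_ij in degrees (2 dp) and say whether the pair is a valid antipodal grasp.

δ = 27.20°, valid

α = atan 0.3 = 16.70°;  2α = 33.40°
edge 2: e_2 = (+3.64, +2.18);  n_2 = (+0.5138, -0.8579)
edge 4: e_4 = (-2.31, -0.15);  n_4 = (-0.0648, +0.9979)
∠(n_2, n_4) = 152.80°
δ = |180° − 152.80°| = 27.20°
27.20° ≤ 2α = 33.40°  →  valid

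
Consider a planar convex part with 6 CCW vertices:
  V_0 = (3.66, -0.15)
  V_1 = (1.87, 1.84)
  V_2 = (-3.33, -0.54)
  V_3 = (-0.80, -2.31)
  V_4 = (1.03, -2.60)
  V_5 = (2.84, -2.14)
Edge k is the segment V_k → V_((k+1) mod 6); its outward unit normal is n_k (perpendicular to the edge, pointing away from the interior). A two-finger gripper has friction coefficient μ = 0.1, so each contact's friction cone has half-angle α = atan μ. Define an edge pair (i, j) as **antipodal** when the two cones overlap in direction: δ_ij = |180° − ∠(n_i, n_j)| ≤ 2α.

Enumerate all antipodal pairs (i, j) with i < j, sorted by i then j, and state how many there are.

α = atan 0.1 = 5.71°;  2α = 11.42°
n_0 = (+0.7435, +0.6688)
n_1 = (-0.4162, +0.9093)
n_2 = (-0.5732, -0.8194)
n_3 = (-0.1565, -0.9877)
n_4 = (+0.2463, -0.9692)
n_5 = (+0.9246, -0.3810)
  (0,1): δ = 107.38°  ·
  (0,2): δ = 13.05°  ·
  (0,3): δ = 39.02°  ·
  (0,4): δ = 62.29°  ·
  (0,5): δ = 115.63°  ·
  (1,2): δ = 59.57°  ·
  (1,3): δ = 33.60°  ·
  (1,4): δ = 10.33°  ✓
  (1,5): δ = 43.01°  ·
  (2,3): δ = 154.03°  ·
  (2,4): δ = 130.76°  ·
  (2,5): δ = 77.42°  ·
  (3,4): δ = 156.74°  ·
  (3,5): δ = 103.39°  ·
  (4,5): δ = 126.65°  ·
antipodal pairs: 1

count = 1; pairs: (1,4)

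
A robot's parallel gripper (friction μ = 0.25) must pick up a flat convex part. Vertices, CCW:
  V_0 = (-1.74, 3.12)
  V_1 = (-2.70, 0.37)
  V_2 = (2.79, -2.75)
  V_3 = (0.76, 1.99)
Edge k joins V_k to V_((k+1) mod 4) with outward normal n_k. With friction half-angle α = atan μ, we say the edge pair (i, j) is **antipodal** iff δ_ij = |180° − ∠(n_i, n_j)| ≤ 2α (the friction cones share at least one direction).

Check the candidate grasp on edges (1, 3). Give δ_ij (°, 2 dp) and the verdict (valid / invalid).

α = atan 0.25 = 14.04°;  2α = 28.07°
edge 1: e_1 = (+5.49, -3.12);  n_1 = (-0.4941, -0.8694)
edge 3: e_3 = (-2.50, +1.13);  n_3 = (+0.4119, +0.9112)
∠(n_1, n_3) = 174.71°
δ = |180° − 174.71°| = 5.29°
5.29° ≤ 2α = 28.07°  →  valid

δ = 5.29°, valid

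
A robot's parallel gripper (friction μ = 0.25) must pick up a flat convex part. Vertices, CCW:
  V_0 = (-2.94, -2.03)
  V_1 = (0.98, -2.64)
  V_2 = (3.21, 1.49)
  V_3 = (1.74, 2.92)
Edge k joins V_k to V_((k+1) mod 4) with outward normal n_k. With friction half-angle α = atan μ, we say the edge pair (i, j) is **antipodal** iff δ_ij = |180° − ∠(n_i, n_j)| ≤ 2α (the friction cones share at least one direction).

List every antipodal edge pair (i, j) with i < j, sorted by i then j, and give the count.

count = 1; pairs: (1,3)

α = atan 0.25 = 14.04°;  2α = 28.07°
n_0 = (-0.1538, -0.9881)
n_1 = (+0.8799, -0.4751)
n_2 = (+0.6973, +0.7168)
n_3 = (-0.7266, +0.6870)
  (0,1): δ = 109.52°  ·
  (0,2): δ = 35.36°  ·
  (0,3): δ = 55.45°  ·
  (1,2): δ = 105.84°  ·
  (1,3): δ = 15.03°  ✓
  (2,3): δ = 89.18°  ·
antipodal pairs: 1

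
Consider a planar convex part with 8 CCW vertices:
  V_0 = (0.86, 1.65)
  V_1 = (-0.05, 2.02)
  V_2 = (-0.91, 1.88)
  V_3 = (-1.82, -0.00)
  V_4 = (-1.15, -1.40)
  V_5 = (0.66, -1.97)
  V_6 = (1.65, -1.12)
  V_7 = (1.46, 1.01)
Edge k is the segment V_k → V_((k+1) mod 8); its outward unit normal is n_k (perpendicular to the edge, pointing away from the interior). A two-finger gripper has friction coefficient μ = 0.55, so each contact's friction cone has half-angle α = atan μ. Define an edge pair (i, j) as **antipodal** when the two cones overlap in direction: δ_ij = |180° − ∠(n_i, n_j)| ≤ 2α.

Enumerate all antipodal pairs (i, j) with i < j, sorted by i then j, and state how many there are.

α = atan 0.55 = 28.81°;  2α = 57.62°
n_0 = (+0.3767, +0.9264)
n_1 = (-0.1607, +0.9870)
n_2 = (-0.9001, +0.4357)
n_3 = (-0.9020, -0.4317)
n_4 = (-0.3004, -0.9538)
n_5 = (+0.6514, -0.7587)
n_6 = (+0.9960, +0.0888)
n_7 = (+0.7295, +0.6839)
  (0,1): δ = 148.63°  ·
  (0,2): δ = 93.70°  ·
  (0,3): δ = 42.30°  ✓
  (0,4): δ = 4.65°  ✓
  (0,5): δ = 62.78°  ·
  (0,6): δ = 117.22°  ·
  (0,7): δ = 155.28°  ·
  (1,2): δ = 125.08°  ·
  (1,3): δ = 73.67°  ·
  (1,4): δ = 26.73°  ✓
  (1,5): δ = 31.40°  ✓
  (1,6): δ = 85.85°  ·
  (1,7): δ = 123.91°  ·
  (2,3): δ = 128.60°  ·
  (2,4): δ = 81.65°  ·
  (2,5): δ = 23.52°  ✓
  (2,6): δ = 30.93°  ✓
  (2,7): δ = 68.98°  ·
  (3,4): δ = 133.05°  ·
  (3,5): δ = 74.93°  ·
  (3,6): δ = 20.48°  ✓
  (3,7): δ = 17.58°  ✓
  (4,5): δ = 121.87°  ·
  (4,6): δ = 67.42°  ·
  (4,7): δ = 29.37°  ✓
  (5,6): δ = 125.55°  ·
  (5,7): δ = 87.50°  ·
  (6,7): δ = 141.95°  ·
antipodal pairs: 9

count = 9; pairs: (0,3), (0,4), (1,4), (1,5), (2,5), (2,6), (3,6), (3,7), (4,7)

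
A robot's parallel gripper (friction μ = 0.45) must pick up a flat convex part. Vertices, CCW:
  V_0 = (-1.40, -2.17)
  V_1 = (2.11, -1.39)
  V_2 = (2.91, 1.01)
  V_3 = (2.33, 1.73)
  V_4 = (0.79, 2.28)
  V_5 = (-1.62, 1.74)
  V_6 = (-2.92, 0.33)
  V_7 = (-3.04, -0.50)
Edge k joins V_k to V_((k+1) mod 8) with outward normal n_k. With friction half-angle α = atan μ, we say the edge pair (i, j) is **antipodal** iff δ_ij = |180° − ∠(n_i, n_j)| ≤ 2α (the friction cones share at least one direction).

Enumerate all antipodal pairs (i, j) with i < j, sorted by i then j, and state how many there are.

count = 8; pairs: (0,3), (0,4), (0,5), (1,5), (1,6), (2,6), (2,7), (3,7)

α = atan 0.45 = 24.23°;  2α = 48.46°
n_0 = (+0.2169, -0.9762)
n_1 = (+0.9487, -0.3162)
n_2 = (+0.7788, +0.6273)
n_3 = (+0.3363, +0.9417)
n_4 = (-0.2186, +0.9758)
n_5 = (-0.7352, +0.6778)
n_6 = (-0.9897, +0.1431)
n_7 = (-0.7135, -0.7007)
  (0,1): δ = 120.96°  ·
  (0,2): δ = 63.68°  ·
  (0,3): δ = 32.18°  ✓
  (0,4): δ = 0.10°  ✓
  (0,5): δ = 34.80°  ✓
  (0,6): δ = 69.24°  ·
  (0,7): δ = 121.95°  ·
  (1,2): δ = 122.71°  ·
  (1,3): δ = 91.22°  ·
  (1,4): δ = 58.94°  ·
  (1,5): δ = 24.24°  ✓
  (1,6): δ = 10.21°  ✓
  (1,7): δ = 62.92°  ·
  (2,3): δ = 148.51°  ·
  (2,4): δ = 116.22°  ·
  (2,5): δ = 81.53°  ·
  (2,6): δ = 47.08°  ✓
  (2,7): δ = 5.63°  ✓
  (3,4): δ = 147.72°  ·
  (3,5): δ = 113.02°  ·
  (3,6): δ = 78.57°  ·
  (3,7): δ = 25.87°  ✓
  (4,5): δ = 145.31°  ·
  (4,6): δ = 110.86°  ·
  (4,7): δ = 58.15°  ·
  (5,6): δ = 145.55°  ·
  (5,7): δ = 92.84°  ·
  (6,7): δ = 127.29°  ·
antipodal pairs: 8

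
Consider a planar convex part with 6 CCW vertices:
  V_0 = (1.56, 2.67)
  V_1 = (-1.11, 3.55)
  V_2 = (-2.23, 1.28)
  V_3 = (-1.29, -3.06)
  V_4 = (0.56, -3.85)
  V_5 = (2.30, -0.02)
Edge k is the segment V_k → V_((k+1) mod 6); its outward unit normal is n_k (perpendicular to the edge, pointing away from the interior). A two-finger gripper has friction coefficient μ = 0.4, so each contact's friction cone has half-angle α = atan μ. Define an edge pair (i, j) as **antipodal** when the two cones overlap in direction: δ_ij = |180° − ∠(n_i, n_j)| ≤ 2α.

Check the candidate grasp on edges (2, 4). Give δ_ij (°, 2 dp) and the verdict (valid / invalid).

δ = 36.65°, valid

α = atan 0.4 = 21.80°;  2α = 43.60°
edge 2: e_2 = (+0.94, -4.34);  n_2 = (-0.9773, -0.2117)
edge 4: e_4 = (+1.74, +3.83);  n_4 = (+0.9104, -0.4136)
∠(n_2, n_4) = 143.35°
δ = |180° − 143.35°| = 36.65°
36.65° ≤ 2α = 43.60°  →  valid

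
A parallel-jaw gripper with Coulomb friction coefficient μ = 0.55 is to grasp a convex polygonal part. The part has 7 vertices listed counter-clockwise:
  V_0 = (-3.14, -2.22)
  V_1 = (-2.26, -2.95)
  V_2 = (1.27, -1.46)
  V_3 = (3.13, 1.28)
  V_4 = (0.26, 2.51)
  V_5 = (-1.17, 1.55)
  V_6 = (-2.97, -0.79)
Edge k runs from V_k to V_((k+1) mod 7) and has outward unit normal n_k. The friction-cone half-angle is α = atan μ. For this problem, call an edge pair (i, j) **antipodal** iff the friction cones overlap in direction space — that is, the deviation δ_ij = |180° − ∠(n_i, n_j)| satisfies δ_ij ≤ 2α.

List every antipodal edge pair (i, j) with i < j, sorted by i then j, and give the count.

α = atan 0.55 = 28.81°;  2α = 57.62°
n_0 = (-0.6385, -0.7697)
n_1 = (+0.3889, -0.9213)
n_2 = (+0.8274, -0.5616)
n_3 = (+0.3939, +0.9191)
n_4 = (-0.5574, +0.8303)
n_5 = (-0.7926, +0.6097)
n_6 = (-0.9930, +0.1180)
  (0,1): δ = 117.44°  ·
  (0,2): δ = 84.49°  ·
  (0,3): δ = 16.48°  ✓
  (0,4): δ = 73.55°  ·
  (0,5): δ = 92.11°  ·
  (0,6): δ = 122.90°  ·
  (1,2): δ = 147.05°  ·
  (1,3): δ = 46.08°  ✓
  (1,4): δ = 10.99°  ✓
  (1,5): δ = 29.55°  ✓
  (1,6): δ = 60.34°  ·
  (2,3): δ = 79.03°  ·
  (2,4): δ = 21.96°  ✓
  (2,5): δ = 3.40°  ✓
  (2,6): δ = 27.39°  ✓
  (3,4): δ = 122.93°  ·
  (3,5): δ = 104.37°  ·
  (3,6): δ = 73.58°  ·
  (4,5): δ = 161.44°  ·
  (4,6): δ = 130.65°  ·
  (5,6): δ = 149.21°  ·
antipodal pairs: 7

count = 7; pairs: (0,3), (1,3), (1,4), (1,5), (2,4), (2,5), (2,6)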